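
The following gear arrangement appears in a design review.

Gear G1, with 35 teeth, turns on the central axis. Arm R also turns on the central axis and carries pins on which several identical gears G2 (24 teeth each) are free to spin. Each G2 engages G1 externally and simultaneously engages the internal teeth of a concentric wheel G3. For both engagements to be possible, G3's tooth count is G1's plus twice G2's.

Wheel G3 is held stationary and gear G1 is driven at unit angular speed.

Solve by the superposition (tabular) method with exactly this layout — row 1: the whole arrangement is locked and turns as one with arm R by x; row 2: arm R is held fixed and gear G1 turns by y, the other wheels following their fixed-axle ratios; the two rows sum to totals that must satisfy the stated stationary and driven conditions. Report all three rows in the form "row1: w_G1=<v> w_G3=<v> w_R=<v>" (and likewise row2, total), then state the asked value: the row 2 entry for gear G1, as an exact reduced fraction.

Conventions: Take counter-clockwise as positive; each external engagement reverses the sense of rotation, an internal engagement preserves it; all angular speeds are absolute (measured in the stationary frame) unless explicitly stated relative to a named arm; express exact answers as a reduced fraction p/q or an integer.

row1: w_G1=35/118 w_G3=35/118 w_R=35/118
row2: w_G1=83/118 w_G3=-35/118 w_R=0
total: w_G1=1 w_G3=0 w_R=35/118
asked value: 83/118

topology: planetary set — G1 35T / G2 24T / G3 83T, arm = carrier (Willis)
row 1 — lock + rotate with arm: ω_sun = ω_ring = ω_arm = x
superposition row 2 [arm held]: sun y, ring −(35/83)·y, arm 0
boundary: total ω_ring = x − (35/83)·y = 0 and total ω_sun = x + y = 1  ⇒  y = 83/118, x = 35/118
row 2 ring = −(35/83)·83/118 = -35/118
totals (row 1 + row 2): sun 35/118 + 83/118 = 1, ring 35/118 + (-35/118) = 0, arm 35/118 + 0 = 35/118
asked cell (row2, sun) = 83/118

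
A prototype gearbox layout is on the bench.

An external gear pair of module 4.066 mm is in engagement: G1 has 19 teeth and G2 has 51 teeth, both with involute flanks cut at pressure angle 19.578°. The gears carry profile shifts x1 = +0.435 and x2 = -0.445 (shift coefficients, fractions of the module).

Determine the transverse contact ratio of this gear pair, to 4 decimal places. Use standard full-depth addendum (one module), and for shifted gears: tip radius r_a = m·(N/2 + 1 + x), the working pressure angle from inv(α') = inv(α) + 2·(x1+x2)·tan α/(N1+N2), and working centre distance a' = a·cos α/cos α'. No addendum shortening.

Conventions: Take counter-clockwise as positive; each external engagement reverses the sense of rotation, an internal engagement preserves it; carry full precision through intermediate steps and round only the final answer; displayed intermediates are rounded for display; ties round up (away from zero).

1.5758

single-mesh involute tooth geometry (19T engaging 51T at module 4.066)
base radii: r_b1 = 36.393826, r_b2 = 97.688690
tip radii: r_a1 = 44.461710, r_a2 = 105.939630
inv(α') = inv(19.578°) + 2·(+0.435-0.445)·tan α/(19+51) = 0.01384921  ⇒  α' = 19.53185°
a' = a·cos α / cos α' = 142.3100·cos 19.578°/cos 19.53185° = 142.269294
action lengths: √(r_a1²−r_b1²) = 25.540812, √(r_a2²−r_b2²) = 40.989327
base pitch p_b = π·m·cos α = 12.035219
CR = (25.540812 + 40.989327 − 142.269294·sin 19.53185°)/12.035219 = 1.575802
contact ratio ≈ 1.5758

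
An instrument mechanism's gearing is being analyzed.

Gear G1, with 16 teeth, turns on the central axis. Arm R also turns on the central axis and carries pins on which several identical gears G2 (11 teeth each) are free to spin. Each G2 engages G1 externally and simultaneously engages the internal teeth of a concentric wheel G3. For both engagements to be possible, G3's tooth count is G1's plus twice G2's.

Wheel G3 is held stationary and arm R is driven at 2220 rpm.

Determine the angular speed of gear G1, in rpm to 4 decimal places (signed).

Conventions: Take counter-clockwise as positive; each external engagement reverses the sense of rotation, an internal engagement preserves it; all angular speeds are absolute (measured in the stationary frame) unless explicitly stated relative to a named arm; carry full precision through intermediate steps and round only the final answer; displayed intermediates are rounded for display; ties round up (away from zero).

recognized (axles ride arm R): planetary set, 16/11/38 teeth
normalise by the input: solve with ω_arm = 1, then scale by 2220 rpm
ring teeth: 16 + 2·11 = 38
16(ω_sun−ω_arm) = −38(ω_ring−ω_arm),  ω_ring = 0, ω_arm = 1
ω_sun = 1 − (38/16)(0−1) = 27/8
scale: ω_sun = 27/8 × 2220 rpm = +7492.5000 rpm

+7492.5000 rpm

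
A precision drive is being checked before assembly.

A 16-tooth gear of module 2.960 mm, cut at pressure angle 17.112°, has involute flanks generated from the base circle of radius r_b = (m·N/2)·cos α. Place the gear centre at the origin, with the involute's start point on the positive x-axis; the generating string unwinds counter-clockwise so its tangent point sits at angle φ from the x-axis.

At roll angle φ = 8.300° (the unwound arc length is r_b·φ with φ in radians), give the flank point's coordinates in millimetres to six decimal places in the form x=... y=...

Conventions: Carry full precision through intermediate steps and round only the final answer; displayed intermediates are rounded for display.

recognized (one wheel, involute flank): single-mesh tooth geometry, m = 2.960, N = 16
pitch radius r_p = m·N/2 = 2.960·16/2 = 23.680000
base radius r_b = r_p·cos α = 23.680000·cos 17.112° = 22.631720
roll angle φ = 8.300° = 0.14486233 rad
x = r_b·(cos φ + φ·sin φ) = 22.867940
y = r_b·(sin φ − φ·cos φ) = 0.022885

x=22.867940 y=0.022885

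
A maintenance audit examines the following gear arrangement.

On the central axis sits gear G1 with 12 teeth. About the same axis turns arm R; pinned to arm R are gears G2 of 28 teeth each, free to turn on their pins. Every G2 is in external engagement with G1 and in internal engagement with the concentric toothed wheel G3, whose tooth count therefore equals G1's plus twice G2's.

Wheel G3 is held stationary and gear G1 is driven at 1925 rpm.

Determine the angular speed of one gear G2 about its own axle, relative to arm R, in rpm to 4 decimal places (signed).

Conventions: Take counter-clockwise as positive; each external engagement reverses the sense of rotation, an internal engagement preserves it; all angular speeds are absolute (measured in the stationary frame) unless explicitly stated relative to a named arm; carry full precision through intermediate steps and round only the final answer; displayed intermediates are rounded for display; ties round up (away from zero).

class = planetary set [G3 = 12+2·28 = 68; Willis about the carrier]
normalise by the input: solve with ω_sun = 1, then scale by 1925 rpm
ring teeth: 12 + 2·28 = 68
12(ω_sun−ω_arm) = −68(ω_ring−ω_arm),  ω_ring = 0, ω_sun = 1
12(1−ω_arm) = −68(0−ω_arm)  ⇒  80·ω_arm = 12  ⇒  ω_arm = 3/20
sun–planet mesh: 12·(1−3/20) = −28·(ω_p−ω_arm)  ⇒  ω_p−ω_arm = -51/140
scale: ω_p−ω_arm = -51/140 × 1925 rpm = -701.2500 rpm

-701.2500 rpm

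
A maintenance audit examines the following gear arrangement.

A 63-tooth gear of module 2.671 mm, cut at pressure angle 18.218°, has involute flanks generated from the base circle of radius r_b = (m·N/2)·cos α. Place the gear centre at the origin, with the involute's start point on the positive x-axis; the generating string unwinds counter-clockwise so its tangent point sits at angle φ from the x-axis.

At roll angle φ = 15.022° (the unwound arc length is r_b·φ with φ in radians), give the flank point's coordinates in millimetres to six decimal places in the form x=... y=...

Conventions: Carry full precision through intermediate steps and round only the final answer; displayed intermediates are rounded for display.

x=82.618862 y=0.476822

single-mesh involute tooth geometry (63T wheel at module 2.671)
pitch radius r_p = m·N/2 = 2.671·63/2 = 84.136500
base radius r_b = r_p·cos α = 84.136500·cos 18.218° = 79.919064
roll angle φ = 15.022° = 0.26218336 rad
x = r_b·(cos φ + φ·sin φ) = 82.618862
y = r_b·(sin φ − φ·cos φ) = 0.476822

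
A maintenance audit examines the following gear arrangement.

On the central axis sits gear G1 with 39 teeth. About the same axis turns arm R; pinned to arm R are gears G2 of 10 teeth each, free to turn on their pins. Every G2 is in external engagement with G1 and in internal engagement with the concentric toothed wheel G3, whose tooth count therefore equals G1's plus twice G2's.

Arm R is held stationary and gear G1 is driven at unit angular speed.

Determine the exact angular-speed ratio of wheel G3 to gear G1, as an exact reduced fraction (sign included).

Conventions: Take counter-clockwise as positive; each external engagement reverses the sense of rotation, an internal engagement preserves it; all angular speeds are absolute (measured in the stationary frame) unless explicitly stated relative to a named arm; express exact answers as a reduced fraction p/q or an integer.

-39/59

class = planetary set [G3 = 39+2·10 = 59; Willis about the carrier]
ring teeth: 39 + 2·10 = 59
39(ω_sun−ω_arm) = −59(ω_ring−ω_arm),  ω_arm = 0, ω_sun = 1
ω_ring = 0 − (39/59)(1−0) = -39/59
ω_out/ω_in = -39/59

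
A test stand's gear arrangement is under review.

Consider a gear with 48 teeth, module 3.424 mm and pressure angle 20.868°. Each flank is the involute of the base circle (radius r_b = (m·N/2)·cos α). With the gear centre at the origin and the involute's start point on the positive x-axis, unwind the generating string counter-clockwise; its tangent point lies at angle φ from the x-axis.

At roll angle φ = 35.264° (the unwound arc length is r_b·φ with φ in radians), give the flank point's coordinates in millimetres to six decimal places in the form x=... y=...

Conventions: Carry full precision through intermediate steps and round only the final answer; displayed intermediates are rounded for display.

recognized (one wheel, involute flank): single-mesh tooth geometry, m = 3.424, N = 48
pitch radius r_p = m·N/2 = 3.424·48/2 = 82.176000
base radius r_b = r_p·cos α = 82.176000·cos 20.868° = 76.785548
roll angle φ = 35.264° = 0.61547291 rad
x = r_b·(cos φ + φ·sin φ) = 89.980418
y = r_b·(sin φ − φ·cos φ) = 5.744386

x=89.980418 y=5.744386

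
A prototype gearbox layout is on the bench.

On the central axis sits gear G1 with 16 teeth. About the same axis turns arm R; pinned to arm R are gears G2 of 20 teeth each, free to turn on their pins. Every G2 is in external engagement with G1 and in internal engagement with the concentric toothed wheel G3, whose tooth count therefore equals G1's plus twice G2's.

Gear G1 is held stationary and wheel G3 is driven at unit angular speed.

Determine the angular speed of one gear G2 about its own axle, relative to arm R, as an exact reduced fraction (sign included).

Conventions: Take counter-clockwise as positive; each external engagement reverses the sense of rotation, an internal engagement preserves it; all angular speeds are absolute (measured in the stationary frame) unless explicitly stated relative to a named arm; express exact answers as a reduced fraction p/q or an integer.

class = planetary set [G3 = 16+2·20 = 56; Willis about the carrier]
ring teeth: 16 + 2·20 = 56
16(ω_sun−ω_arm) = −56(ω_ring−ω_arm),  ω_sun = 0, ω_ring = 1
16(0−ω_arm) = −56(1−ω_arm)  ⇒  72·ω_arm = 56  ⇒  ω_arm = 7/9
sun–planet mesh: 16·(0−7/9) = −20·(ω_p−ω_arm)  ⇒  ω_p−ω_arm = 28/45
exact speed ratio = 28/45

28/45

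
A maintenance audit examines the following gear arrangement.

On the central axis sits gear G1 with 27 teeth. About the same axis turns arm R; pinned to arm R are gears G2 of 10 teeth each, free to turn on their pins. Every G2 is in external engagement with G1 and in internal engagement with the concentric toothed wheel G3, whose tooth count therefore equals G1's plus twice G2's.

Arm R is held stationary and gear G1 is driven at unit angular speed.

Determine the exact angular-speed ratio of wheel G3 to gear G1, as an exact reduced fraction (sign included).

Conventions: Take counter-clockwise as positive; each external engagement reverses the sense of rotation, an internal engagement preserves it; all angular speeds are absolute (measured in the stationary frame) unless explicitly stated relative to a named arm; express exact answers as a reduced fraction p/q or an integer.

-27/47

class = planetary set [G3 = 27+2·10 = 47; Willis about the carrier]
ring teeth: 27 + 2·10 = 47
27(ω_sun−ω_arm) = −47(ω_ring−ω_arm),  ω_arm = 0, ω_sun = 1
ω_ring = 0 − (27/47)(1−0) = -27/47
ω_out/ω_in = -27/47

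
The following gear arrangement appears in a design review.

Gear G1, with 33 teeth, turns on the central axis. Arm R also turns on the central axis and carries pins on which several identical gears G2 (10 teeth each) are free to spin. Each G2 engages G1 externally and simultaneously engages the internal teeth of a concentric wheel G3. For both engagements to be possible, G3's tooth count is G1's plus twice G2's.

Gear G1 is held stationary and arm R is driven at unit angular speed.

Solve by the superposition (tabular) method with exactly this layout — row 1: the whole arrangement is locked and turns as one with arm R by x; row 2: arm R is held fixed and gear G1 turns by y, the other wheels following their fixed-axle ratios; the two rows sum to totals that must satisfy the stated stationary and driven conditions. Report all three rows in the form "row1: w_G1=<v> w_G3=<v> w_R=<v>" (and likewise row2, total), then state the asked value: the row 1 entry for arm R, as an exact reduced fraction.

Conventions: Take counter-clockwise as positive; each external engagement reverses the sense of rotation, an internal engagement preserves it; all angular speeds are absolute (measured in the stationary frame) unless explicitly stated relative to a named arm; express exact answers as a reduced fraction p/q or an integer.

row1: w_G1=1 w_G3=1 w_R=1
row2: w_G1=-1 w_G3=33/53 w_R=0
total: w_G1=0 w_G3=86/53 w_R=1
asked value: 1

topology: planetary set — G1 33T / G2 10T / G3 53T, arm = carrier (Willis)
row 1 — lock + rotate with arm: ω_sun = ω_ring = ω_arm = x
row 2 (arm held, sun turns y): ω_ring = −(33/53)·y, ω_arm = 0
boundary: total ω_sun = x + y = 0 and total ω_arm = x = 1  ⇒  y = -1, x = 1
row 2 ring = −(33/53)·(-1) = 33/53
totals (row 1 + row 2): sun 1 + (-1) = 0, ring 1 + 33/53 = 86/53, arm 1 + 0 = 1
asked cell (row1, arm) = 1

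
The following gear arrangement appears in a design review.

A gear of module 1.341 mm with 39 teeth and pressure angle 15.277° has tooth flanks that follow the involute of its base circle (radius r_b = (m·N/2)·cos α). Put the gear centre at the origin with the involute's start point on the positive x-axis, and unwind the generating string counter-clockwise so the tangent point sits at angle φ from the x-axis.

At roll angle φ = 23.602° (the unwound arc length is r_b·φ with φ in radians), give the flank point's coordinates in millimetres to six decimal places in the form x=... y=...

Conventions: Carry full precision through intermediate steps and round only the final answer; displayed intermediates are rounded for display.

class = single-mesh tooth geometry [base-circle involute, m = 1.341, 39T]
pitch radius r_p = m·N/2 = 1.341·39/2 = 26.149500
base radius r_b = r_p·cos α = 26.149500·cos 15.277° = 25.225462
roll angle φ = 23.602° = 0.41193261 rad
x = r_b·(cos φ + φ·sin φ) = 27.275756
y = r_b·(sin φ − φ·cos φ) = 0.577842

x=27.275756 y=0.577842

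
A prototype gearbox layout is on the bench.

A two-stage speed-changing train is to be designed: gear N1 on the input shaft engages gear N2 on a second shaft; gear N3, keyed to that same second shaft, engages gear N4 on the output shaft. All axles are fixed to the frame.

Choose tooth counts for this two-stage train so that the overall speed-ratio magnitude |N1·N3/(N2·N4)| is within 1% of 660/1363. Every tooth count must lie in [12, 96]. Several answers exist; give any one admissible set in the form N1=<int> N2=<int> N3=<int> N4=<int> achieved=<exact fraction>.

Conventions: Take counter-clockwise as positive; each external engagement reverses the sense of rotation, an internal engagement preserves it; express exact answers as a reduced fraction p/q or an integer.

N1=12 N2=29 N3=55 N4=47 achieved=660/1363

class = fixed-axis compound train [2-stage, 660/1363 wanted]
target = 660/1363 in lowest terms: an exact hit needs N1·N3 = k·660 and N2·N4 = k·1363 for one integer k, every count in [12, 96]; additionally prefer no 1:1 stage (N1 ≠ N2, N3 ≠ N4)
k = 1: N1·N3 = 660 = 12·55, N2·N4 = 1363 = 29·47
achieved = 12·55/(29·47) = 660/1363; |achieved − target| = 0 ≤ 33/6815 ✓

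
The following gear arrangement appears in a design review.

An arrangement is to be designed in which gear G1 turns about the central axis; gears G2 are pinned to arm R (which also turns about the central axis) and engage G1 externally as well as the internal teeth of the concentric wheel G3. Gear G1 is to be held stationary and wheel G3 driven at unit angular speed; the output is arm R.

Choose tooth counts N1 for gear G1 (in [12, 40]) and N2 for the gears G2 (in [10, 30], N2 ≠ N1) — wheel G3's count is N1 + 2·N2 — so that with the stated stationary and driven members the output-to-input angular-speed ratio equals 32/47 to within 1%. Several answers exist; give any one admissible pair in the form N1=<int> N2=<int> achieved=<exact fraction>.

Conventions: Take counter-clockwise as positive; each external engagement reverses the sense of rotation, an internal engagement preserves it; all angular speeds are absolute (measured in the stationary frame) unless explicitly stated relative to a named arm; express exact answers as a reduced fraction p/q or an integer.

N1=30 N2=17 achieved=32/47

design class (target 32/47): planetary set
Willis with ω_sun = 0: ω_arm/ω_ring = N3/(N1+N3); set equal to 32/47  ⇒  N3/N1 = (32/47)/(1 − 32/47) = 32/15
N3 = N1 + 2·N2  ⇒  N2/N1 = (N3/N1 − 1)/2 = (32/15 − 1)/2 = 17/30
smallest multiple with N1 ≥ 12 and N2 ≥ 10: k = 1  ⇒  N1 = 1·30 = 30, N2 = 1·17 = 17 (N1 ≤ 40, N2 ≤ 30, N2 ≠ N1 ✓), N3 = 30 + 2·17 = 64
check: N3/(N1+N3) with N1 = 30, N3 = 64 gives 32/47; |achieved − target| = 0 ≤ 8/1175 ✓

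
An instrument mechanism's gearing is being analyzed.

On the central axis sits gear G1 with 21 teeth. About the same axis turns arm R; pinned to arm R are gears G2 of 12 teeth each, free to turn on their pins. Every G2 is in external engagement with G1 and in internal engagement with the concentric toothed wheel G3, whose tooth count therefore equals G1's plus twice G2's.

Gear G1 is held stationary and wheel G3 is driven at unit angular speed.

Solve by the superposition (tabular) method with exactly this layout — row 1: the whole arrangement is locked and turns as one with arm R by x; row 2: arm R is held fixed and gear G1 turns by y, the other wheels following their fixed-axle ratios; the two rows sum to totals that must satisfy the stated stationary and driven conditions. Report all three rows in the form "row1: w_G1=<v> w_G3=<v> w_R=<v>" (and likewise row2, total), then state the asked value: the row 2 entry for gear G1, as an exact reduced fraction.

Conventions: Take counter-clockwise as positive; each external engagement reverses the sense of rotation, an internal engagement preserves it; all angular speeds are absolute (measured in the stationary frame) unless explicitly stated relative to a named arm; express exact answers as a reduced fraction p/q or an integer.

row1: w_G1=15/22 w_G3=15/22 w_R=15/22
row2: w_G1=-15/22 w_G3=7/22 w_R=0
total: w_G1=0 w_G3=1 w_R=15/22
asked value: -15/22

topology: planetary set — G1 21T / G2 12T / G3 45T, arm = carrier (Willis)
row 1 (train locked, turned with arm): all members turn x
row 2 — arm fixed, fixed-axis ratios: sun y, ring −(21/45)·y, arm 0
boundary: total ω_sun = x + y = 0 and total ω_ring = x − (21/45)·y = 1  ⇒  y = -15/22, x = 15/22
row 2 ring = −(21/45)·(-15/22) = 7/22
totals (row 1 + row 2): sun 15/22 + (-15/22) = 0, ring 15/22 + 7/22 = 1, arm 15/22 + 0 = 15/22
asked cell (row2, sun) = -15/22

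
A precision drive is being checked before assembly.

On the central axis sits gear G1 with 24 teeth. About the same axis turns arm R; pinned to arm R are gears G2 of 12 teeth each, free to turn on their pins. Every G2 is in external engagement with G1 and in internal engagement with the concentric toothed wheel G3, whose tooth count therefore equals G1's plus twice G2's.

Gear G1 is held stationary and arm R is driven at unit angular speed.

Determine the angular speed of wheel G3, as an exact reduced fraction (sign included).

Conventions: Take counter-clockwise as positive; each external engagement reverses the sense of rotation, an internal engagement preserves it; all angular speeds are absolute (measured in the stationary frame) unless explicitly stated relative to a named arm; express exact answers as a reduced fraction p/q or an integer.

planetary set (24T centre, 12T on arm, 48T internal) — Willis relation
ring teeth: 24 + 2·12 = 48
24(ω_sun−ω_arm) = −48(ω_ring−ω_arm),  ω_sun = 0, ω_arm = 1
ω_ring = 1 − (24/48)(0−1) = 3/2
exact speed ratio = 3/2

3/2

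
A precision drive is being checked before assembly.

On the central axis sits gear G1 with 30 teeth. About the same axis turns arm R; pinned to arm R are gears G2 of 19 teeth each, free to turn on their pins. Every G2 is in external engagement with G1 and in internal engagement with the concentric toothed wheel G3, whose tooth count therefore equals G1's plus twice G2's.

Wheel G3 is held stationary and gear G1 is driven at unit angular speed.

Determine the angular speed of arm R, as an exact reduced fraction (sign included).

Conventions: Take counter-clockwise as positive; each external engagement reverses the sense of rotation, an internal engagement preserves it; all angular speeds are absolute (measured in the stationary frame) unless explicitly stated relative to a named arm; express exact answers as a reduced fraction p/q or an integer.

15/49

class = planetary set [G3 = 30+2·19 = 68; Willis about the carrier]
ring teeth: 30 + 2·19 = 68
30(ω_sun−ω_arm) = −68(ω_ring−ω_arm),  ω_ring = 0, ω_sun = 1
30(1−ω_arm) = −68(0−ω_arm)  ⇒  98·ω_arm = 30  ⇒  ω_arm = 15/49
exact speed ratio = 15/49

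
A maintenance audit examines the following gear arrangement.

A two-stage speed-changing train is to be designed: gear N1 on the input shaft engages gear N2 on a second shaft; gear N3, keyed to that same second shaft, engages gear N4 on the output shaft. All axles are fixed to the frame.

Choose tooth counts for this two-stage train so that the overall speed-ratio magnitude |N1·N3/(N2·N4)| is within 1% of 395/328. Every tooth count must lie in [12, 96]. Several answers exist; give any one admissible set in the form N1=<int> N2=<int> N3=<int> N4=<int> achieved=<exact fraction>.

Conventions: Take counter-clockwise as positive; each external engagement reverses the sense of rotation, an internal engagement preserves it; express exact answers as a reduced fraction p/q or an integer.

N1=15 N2=12 N3=79 N4=82 achieved=395/328

class = fixed-axis compound train [2-stage, 395/328 wanted]
target = 395/328 in lowest terms: an exact hit needs N1·N3 = k·395 and N2·N4 = k·328 for one integer k, every count in [12, 96]; additionally prefer no 1:1 stage (N1 ≠ N2, N3 ≠ N4)
k = 1…2: no 1:1-free in-range split of k·395 and k·328 into factor pairs; take k = 3
k = 3: N1·N3 = 1185 = 15·79, N2·N4 = 984 = 12·82
achieved = 15·79/(12·82) = 395/328; |achieved − target| = 0 ≤ 79/6560 ✓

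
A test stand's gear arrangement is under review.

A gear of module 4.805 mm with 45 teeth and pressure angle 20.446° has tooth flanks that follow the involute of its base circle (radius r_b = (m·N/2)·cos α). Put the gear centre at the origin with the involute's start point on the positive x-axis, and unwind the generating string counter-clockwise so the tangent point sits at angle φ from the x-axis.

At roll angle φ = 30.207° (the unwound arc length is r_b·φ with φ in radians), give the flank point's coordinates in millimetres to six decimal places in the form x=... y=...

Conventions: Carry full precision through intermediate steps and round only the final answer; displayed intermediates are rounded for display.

x=114.416823 y=4.812052

class = single-mesh tooth geometry [base-circle involute, m = 4.805, 45T]
pitch radius r_p = m·N/2 = 4.805·45/2 = 108.112500
base radius r_b = r_p·cos α = 108.112500·cos 20.446° = 101.301611
roll angle φ = 30.207° = 0.52721161 rad
x = r_b·(cos φ + φ·sin φ) = 114.416823
y = r_b·(sin φ − φ·cos φ) = 4.812052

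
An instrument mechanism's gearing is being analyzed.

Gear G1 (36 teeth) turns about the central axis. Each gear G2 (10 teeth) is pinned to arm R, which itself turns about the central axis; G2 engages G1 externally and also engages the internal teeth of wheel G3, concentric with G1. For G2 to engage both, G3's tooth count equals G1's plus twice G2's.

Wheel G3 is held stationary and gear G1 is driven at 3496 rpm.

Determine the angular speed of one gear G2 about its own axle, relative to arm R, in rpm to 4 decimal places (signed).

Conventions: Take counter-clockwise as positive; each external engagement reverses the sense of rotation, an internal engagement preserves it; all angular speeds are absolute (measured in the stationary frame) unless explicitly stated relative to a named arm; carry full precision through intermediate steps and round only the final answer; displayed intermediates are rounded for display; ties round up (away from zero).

class = planetary set [G3 = 36+2·10 = 56; Willis about the carrier]
normalise by the input: solve with ω_sun = 1, then scale by 3496 rpm
ring teeth: 36 + 2·10 = 56
36(ω_sun−ω_arm) = −56(ω_ring−ω_arm),  ω_ring = 0, ω_sun = 1
36(1−ω_arm) = −56(0−ω_arm)  ⇒  92·ω_arm = 36  ⇒  ω_arm = 9/23
sun–planet mesh: 36·(1−9/23) = −10·(ω_p−ω_arm)  ⇒  ω_p−ω_arm = -252/115
scale: ω_p−ω_arm = -252/115 × 3496 rpm = -7660.8000 rpm

-7660.8000 rpm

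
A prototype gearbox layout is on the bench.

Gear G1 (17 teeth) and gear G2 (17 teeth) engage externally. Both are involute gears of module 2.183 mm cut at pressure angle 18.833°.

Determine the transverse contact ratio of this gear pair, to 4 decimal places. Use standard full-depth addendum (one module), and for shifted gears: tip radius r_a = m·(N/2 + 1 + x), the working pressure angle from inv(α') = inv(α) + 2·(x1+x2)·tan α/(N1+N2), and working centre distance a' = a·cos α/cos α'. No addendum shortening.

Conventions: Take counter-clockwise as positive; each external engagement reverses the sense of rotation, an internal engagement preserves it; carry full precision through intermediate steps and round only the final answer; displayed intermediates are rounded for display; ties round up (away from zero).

1.5529

class = single-mesh tooth geometry [involute pair 17T × 17T, m = 2.183]
base radii: r_b1 = 17.562103, r_b2 = 17.562103
tip radii: r_a1 = 20.738500, r_a2 = 20.738500
no profile shift: α' = α, a' = a
action lengths: √(r_a1²−r_b1²) = 11.029864, √(r_a2²−r_b2²) = 11.029864
base pitch p_b = π·m·cos α = 6.490938
CR = (11.029864 + 11.029864 − 37.111000·sin 18.83300°)/6.490938 = 1.552918
contact ratio ≈ 1.5529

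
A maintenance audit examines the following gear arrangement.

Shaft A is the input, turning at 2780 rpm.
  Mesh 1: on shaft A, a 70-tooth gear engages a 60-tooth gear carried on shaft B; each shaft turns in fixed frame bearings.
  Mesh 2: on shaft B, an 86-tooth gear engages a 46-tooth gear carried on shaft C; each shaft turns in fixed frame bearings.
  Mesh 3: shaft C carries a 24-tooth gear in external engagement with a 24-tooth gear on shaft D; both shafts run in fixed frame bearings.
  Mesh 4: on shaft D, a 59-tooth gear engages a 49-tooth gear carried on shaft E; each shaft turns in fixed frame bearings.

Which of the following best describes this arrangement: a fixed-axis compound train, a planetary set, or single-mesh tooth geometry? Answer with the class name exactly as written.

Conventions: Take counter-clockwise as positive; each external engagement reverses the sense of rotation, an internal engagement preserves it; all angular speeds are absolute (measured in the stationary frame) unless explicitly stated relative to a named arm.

fixed-axis compound train

4-mesh fixed-axis compound train (all bearings frame-fixed)
classification: fixed-axis compound train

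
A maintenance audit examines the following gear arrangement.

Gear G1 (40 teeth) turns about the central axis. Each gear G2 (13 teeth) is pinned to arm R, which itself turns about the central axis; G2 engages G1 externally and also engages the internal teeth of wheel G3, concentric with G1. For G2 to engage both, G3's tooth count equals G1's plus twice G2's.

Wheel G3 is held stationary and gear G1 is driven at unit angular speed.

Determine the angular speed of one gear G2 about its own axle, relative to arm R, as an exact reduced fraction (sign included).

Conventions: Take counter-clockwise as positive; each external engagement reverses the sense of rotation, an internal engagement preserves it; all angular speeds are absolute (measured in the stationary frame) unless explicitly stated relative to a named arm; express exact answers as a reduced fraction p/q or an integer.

-1320/689

class = planetary set [G3 = 40+2·13 = 66; Willis about the carrier]
ring teeth: 40 + 2·13 = 66
40(ω_sun−ω_arm) = −66(ω_ring−ω_arm),  ω_ring = 0, ω_sun = 1
40(1−ω_arm) = −66(0−ω_arm)  ⇒  106·ω_arm = 40  ⇒  ω_arm = 20/53
sun–planet mesh: 40·(1−20/53) = −13·(ω_p−ω_arm)  ⇒  ω_p−ω_arm = -1320/689
exact speed ratio = -1320/689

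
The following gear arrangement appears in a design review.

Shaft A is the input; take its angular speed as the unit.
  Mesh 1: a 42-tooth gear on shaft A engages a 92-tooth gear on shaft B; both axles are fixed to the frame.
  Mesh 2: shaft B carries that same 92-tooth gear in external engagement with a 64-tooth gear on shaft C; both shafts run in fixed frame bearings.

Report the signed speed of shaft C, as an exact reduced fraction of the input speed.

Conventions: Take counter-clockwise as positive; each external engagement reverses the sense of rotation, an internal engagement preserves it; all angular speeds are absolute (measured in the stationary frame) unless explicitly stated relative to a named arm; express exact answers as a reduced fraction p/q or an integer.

21/32

2-mesh fixed-axis compound train (all bearings frame-fixed)
mesh 1 [42T→92T]: |ω|/ω_in = 1×42/92 = 21/46, sense flips to −
mesh 2 [92T→64T]: |ω|/ω_in = (21/46)×92/64 = 21/32, sense flips to +
signed output speed (× input speed) = 21/32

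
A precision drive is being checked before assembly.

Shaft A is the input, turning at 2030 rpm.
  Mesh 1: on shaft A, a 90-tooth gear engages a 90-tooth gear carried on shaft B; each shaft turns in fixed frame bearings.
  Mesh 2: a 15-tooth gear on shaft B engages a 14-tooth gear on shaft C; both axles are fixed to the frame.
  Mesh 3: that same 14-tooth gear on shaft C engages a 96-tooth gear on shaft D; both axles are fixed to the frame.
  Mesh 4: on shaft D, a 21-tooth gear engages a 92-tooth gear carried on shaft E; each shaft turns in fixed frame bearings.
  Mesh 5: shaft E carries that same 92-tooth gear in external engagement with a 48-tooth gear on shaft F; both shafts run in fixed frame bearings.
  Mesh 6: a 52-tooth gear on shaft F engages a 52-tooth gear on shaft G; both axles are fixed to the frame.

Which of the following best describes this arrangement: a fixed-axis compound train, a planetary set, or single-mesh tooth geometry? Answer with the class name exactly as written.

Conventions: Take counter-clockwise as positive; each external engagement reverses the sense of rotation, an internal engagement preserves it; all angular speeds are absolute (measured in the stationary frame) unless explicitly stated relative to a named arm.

6-mesh fixed-axis compound train (all bearings frame-fixed)
classification: fixed-axis compound train

fixed-axis compound train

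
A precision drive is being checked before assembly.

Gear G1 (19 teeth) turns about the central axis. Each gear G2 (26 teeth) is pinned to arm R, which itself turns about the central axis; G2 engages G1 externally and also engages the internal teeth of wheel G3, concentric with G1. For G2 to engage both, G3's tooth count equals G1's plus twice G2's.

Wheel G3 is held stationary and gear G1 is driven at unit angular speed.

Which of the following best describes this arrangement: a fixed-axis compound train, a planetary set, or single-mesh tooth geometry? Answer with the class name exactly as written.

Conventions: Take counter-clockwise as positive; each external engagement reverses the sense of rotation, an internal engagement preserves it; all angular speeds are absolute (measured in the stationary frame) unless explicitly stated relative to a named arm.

planetary set (19T centre, 26T on arm, 71T internal) — Willis relation
classification: planetary set

planetary set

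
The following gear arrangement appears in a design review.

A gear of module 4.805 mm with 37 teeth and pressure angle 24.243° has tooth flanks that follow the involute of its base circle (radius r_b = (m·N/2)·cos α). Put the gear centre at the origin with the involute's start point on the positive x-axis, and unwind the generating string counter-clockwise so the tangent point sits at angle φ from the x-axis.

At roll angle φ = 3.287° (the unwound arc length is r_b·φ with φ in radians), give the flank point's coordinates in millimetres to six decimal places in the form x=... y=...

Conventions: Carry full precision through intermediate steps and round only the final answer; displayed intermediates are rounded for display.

single-mesh involute tooth geometry (37T wheel at module 4.805)
pitch radius r_p = m·N/2 = 4.805·37/2 = 88.892500
base radius r_b = r_p·cos α = 88.892500·cos 24.243° = 81.053267
roll angle φ = 3.287° = 0.05736897 rad
x = r_b·(cos φ + φ·sin φ) = 81.186539
y = r_b·(sin φ − φ·cos φ) = 0.005100

x=81.186539 y=0.005100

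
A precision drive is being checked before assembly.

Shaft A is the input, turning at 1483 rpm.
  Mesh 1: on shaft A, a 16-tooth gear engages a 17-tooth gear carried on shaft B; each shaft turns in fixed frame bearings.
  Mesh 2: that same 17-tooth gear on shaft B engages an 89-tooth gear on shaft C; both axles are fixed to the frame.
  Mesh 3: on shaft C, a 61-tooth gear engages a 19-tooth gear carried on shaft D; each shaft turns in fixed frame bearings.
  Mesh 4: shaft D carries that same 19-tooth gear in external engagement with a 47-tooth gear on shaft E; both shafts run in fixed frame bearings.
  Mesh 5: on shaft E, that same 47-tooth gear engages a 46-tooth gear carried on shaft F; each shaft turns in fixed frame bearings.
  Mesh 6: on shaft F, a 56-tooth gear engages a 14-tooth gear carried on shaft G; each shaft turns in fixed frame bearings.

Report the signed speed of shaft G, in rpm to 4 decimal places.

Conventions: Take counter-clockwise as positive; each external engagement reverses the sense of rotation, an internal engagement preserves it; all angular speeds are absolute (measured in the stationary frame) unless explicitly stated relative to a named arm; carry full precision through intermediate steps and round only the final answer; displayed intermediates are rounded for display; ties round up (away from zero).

6-mesh fixed-axis compound train (all bearings frame-fixed)
mesh 1 [16T→17T]: ω = 1483.0000×16/17 = 1395.7647 rpm, sense flips to −
mesh 2 [17T→89T]: ω = 1395.7647×17/89 = 266.6067 rpm, sense flips to +
mesh 3 [61T→19T]: ω = 266.6067×61/19 = 855.9480 rpm, sense flips to −
mesh 4 [19T→47T]: ω = 855.9480×19/47 = 346.0215 rpm, sense flips to +
mesh 5 [47T→46T]: ω = 346.0215×47/46 = 353.5437 rpm, sense flips to −
mesh 6 [56T→14T]: ω = 353.5437×56/14 = 1414.1749 rpm, sense flips to +
signed output speed = +1414.1749 rpm

+1414.1749 rpm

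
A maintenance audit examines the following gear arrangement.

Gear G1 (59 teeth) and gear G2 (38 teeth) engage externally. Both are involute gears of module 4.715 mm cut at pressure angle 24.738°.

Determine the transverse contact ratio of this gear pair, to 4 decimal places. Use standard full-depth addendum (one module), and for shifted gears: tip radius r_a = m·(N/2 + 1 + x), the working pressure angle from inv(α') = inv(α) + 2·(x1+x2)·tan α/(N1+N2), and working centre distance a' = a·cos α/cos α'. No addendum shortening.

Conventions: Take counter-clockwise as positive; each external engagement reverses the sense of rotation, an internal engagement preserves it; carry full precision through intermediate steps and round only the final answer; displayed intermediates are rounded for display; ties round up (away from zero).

1.5380

single-mesh involute tooth geometry (59T engaging 38T at module 4.715)
base radii: r_b1 = 126.328098, r_b2 = 81.363860
tip radii: r_a1 = 143.807500, r_a2 = 94.300000
no profile shift: α' = α, a' = a
action lengths: √(r_a1²−r_b1²) = 68.715419, √(r_a2²−r_b2²) = 47.669826
base pitch p_b = π·m·cos α = 13.453269
CR = (68.715419 + 47.669826 − 228.677500·sin 24.73800°)/13.453269 = 1.537967
contact ratio ≈ 1.5380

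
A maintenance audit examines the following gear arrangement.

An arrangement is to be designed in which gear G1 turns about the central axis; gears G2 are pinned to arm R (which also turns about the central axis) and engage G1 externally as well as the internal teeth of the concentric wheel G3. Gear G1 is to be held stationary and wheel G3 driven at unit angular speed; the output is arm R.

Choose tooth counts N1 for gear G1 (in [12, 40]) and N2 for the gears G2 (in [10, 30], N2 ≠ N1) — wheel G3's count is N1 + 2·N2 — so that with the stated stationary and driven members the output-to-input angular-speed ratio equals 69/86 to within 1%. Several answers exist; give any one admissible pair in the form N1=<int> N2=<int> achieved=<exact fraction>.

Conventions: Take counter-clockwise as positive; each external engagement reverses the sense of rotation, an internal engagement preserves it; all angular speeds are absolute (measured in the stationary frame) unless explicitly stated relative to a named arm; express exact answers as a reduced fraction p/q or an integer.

topology: planetary set — design target 69/86, arm = carrier (Willis)
Willis with ω_sun = 0: ω_arm/ω_ring = N3/(N1+N3); set equal to 69/86  ⇒  N3/N1 = (69/86)/(1 − 69/86) = 69/17
N3 = N1 + 2·N2  ⇒  N2/N1 = (N3/N1 − 1)/2 = (69/17 − 1)/2 = 26/17
smallest multiple with N1 ≥ 12 and N2 ≥ 10: k = 1  ⇒  N1 = 1·17 = 17, N2 = 1·26 = 26 (N1 ≤ 40, N2 ≤ 30, N2 ≠ N1 ✓), N3 = 17 + 2·26 = 69
check: N3/(N1+N3) with N1 = 17, N3 = 69 gives 69/86; |achieved − target| = 0 ≤ 69/8600 ✓

N1=17 N2=26 achieved=69/86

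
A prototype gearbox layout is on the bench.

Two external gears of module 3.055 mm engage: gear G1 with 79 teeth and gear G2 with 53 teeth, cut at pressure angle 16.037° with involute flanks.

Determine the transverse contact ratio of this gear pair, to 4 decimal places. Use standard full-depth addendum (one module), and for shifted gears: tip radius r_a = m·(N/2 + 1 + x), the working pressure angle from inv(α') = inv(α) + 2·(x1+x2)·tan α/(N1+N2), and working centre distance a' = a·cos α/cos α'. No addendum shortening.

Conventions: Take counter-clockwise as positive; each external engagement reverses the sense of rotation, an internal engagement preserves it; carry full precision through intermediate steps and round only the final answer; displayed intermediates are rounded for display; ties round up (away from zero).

2.0697

topology: single-mesh involute geometry — m = 3.055, 79T/53T pair
base radii: r_b1 = 115.976348, r_b2 = 77.806917
tip radii: r_a1 = 123.727500, r_a2 = 84.012500
no profile shift: α' = α, a' = a
action lengths: √(r_a1²−r_b1²) = 43.104303, √(r_a2²−r_b2²) = 31.688859
base pitch p_b = π·m·cos α = 9.224062
CR = (43.104303 + 31.688859 − 201.630000·sin 16.03700°)/9.224062 = 2.069723
contact ratio ≈ 2.0697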